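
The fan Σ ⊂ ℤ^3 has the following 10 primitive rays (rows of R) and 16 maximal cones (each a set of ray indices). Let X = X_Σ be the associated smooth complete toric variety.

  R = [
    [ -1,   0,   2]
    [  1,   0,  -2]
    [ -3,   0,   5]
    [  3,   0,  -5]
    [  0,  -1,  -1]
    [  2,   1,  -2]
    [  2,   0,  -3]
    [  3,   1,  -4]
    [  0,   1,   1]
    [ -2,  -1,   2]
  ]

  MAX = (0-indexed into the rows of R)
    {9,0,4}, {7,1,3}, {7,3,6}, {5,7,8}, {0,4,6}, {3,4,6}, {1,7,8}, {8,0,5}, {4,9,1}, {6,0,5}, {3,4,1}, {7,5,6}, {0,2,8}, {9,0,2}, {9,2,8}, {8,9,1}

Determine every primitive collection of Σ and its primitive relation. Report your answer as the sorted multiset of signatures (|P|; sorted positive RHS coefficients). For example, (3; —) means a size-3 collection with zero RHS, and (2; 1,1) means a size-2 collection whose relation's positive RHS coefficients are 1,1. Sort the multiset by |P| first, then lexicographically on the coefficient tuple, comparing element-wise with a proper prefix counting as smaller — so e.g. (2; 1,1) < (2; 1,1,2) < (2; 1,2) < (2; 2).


Minimal non-faces — 22 found among 10 rays, 16 max cones:

  {0,1}:  v_{0} + v_{1} = 0  →  sig = (2; —)
  {2,3}:  v_{2} + v_{3} = 0  →  sig = (2; —)
  {4,8}:  v_{4} + v_{8} = 0  →  sig = (2; —)
  {5,9}:  v_{5} + v_{9} = 0  →  sig = (2; —)
  {0,3}:  v_{0} + v_{3} = v_{6}  →  sig = (2; 1)
  {0,7}:  v_{0} + v_{7} = v_{5}  →  sig = (2; 1)
  {1,5}:  v_{1} + v_{5} = v_{7}  →  sig = (2; 1)
  {1,6}:  v_{1} + v_{6} = v_{3}  →  sig = (2; 1)
  {2,6}:  v_{2} + v_{6} = v_{0}  →  sig = (2; 1)
  {2,7}:  v_{2} + v_{7} = v_{8}  →  sig = (2; 1)
  {3,8}:  v_{3} + v_{8} = v_{7}  →  sig = (2; 1)
  {4,5}:  v_{4} + v_{5} = v_{6}  →  sig = (2; 1)
  {4,7}:  v_{4} + v_{7} = v_{3}  →  sig = (2; 1)
  {6,8}:  v_{6} + v_{8} = v_{5}  →  sig = (2; 1)
  {6,9}:  v_{6} + v_{9} = v_{4}  →  sig = (2; 1)
  {7,9}:  v_{7} + v_{9} = v_{1}  →  sig = (2; 1)
  {1,2}:  v_{1} + v_{2} = v_{8} + v_{9}  →  sig = (2; 1,1)
  {2,4}:  v_{2} + v_{4} = v_{0} + v_{9}  →  sig = (2; 1,1)
  {2,5}:  v_{2} + v_{5} = v_{0} + v_{8}  →  sig = (2; 1,1)
  {3,5}:  v_{3} + v_{5} = v_{6} + v_{7}  →  sig = (2; 1,1)
  {3,9}:  v_{3} + v_{9} = v_{1} + v_{4}  →  sig = (2; 1,1)
  {0,8,9}:  v_{0} + v_{8} + v_{9} = v_{2}  →  sig = (3; 1)

so the primitive-relation signature multiset is
    |P|=2: 21 collections, coeffs (), (), (), (), (1), (1), (1), (1), (1), (1), (1), (1), (1), (1), (1), (1), (1,1), (1,1), (1,1), (1,1), (1,1)
    |P|=3: 1 collection, coeffs (1)


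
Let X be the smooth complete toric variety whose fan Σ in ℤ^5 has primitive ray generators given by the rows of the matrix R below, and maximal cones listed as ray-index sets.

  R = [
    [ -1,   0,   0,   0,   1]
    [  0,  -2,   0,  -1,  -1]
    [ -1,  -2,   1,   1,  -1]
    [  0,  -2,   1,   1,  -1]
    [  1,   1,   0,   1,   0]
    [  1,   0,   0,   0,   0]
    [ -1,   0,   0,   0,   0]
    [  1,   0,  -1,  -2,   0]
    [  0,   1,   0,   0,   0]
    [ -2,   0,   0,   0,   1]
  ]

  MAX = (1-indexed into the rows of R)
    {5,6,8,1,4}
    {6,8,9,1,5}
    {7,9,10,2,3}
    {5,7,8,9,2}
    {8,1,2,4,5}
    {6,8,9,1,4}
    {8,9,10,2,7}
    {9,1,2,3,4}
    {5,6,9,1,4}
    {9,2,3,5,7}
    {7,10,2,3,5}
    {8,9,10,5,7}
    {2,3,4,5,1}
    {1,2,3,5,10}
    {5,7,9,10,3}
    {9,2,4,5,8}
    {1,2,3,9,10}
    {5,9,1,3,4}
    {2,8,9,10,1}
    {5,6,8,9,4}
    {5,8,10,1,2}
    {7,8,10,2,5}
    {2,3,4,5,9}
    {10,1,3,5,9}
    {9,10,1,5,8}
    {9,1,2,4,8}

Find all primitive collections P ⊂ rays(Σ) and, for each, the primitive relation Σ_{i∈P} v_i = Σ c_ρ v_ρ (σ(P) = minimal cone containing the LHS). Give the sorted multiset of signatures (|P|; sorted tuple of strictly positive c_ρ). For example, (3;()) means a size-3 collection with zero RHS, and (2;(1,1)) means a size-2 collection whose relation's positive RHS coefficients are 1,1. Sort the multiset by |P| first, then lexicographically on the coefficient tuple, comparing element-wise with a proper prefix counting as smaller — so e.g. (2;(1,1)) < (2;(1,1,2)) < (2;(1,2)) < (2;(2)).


Δ(Σ) — 10 vertices, 11 min non-faces:

  • {6,7}:  v_{6} + v_{7} = 0  →  sig = (2;())
  • {1,7}:  v_{1} + v_{7} = v_{10}  →  sig = (2;(1))
  • {3,6}:  v_{3} + v_{6} = v_{4}  →  sig = (2;(1))
  • {3,8}:  v_{3} + v_{8} = v_{2}  →  sig = (2;(1))
  • {4,7}:  v_{4} + v_{7} = v_{3}  →  sig = (2;(1))
  • {6,10}:  v_{6} + v_{10} = v_{1}  →  sig = (2;(1))
  • {2,6}:  v_{2} + v_{6} = v_{4} + v_{8}  →  sig = (2;(1,1))
  • {4,10}:  v_{4} + v_{10} = v_{1} + v_{3}  →  sig = (2;(1,1))
  • {1,2,5,9}:  v_{1} + v_{2} + v_{5} + v_{9} = 0  →  sig = (4;())
  • {2,5,9,10}:  v_{2} + v_{5} + v_{9} + v_{10} = v_{7}  →  sig = (4;(1))
  • {1,4,5,8,9}:  v_{1} + v_{4} + v_{5} + v_{8} + v_{9} = v_{6}  →  sig = (5;(1))

Signatures (|P|; sorted positive RHS coefficients), sorted:
{ (2;()),  (2;(1)) ×5,  (2;(1,1)) ×2,  (4;()),  (4;(1)),  (5;(1)) }


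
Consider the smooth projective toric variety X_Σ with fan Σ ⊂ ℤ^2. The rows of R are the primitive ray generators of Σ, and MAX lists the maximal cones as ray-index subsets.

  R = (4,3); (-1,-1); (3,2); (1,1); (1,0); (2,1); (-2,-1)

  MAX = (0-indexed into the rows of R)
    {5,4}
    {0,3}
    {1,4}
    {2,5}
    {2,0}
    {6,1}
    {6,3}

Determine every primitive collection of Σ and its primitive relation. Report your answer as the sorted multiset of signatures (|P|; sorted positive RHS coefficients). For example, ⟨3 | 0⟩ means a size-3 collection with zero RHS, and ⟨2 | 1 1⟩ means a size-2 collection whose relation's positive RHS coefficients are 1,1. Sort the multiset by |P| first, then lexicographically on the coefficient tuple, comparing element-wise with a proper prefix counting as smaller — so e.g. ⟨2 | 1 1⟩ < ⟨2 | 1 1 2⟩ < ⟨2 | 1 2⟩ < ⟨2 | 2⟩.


The 14 primitive collections of Σ (r=7, n=2):

  P = {1,3}:  v_{1} + v_{3} = 0 ; sig = ⟨2 | 0⟩
  P = {5,6}:  v_{5} + v_{6} = 0 ; sig = ⟨2 | 0⟩
  P = {0,1}:  v_{0} + v_{1} = v_{2} ; sig = ⟨2 | 1⟩
  P = {1,2}:  v_{1} + v_{2} = v_{5} ; sig = ⟨2 | 1⟩
  P = {1,5}:  v_{1} + v_{5} = v_{4} ; sig = ⟨2 | 1⟩
  P = {2,3}:  v_{2} + v_{3} = v_{0} ; sig = ⟨2 | 1⟩
  P = {2,6}:  v_{2} + v_{6} = v_{3} ; sig = ⟨2 | 1⟩
  P = {3,4}:  v_{3} + v_{4} = v_{5} ; sig = ⟨2 | 1⟩
  P = {3,5}:  v_{3} + v_{5} = v_{2} ; sig = ⟨2 | 1⟩
  P = {4,6}:  v_{4} + v_{6} = v_{1} ; sig = ⟨2 | 1⟩
  P = {0,4}:  v_{0} + v_{4} = v_{2} + v_{5} ; sig = ⟨2 | 1 1⟩
  P = {0,5}:  v_{0} + v_{5} = 2·v_{2} ; sig = ⟨2 | 2⟩
  P = {0,6}:  v_{0} + v_{6} = 2·v_{3} ; sig = ⟨2 | 2⟩
  P = {2,4}:  v_{2} + v_{4} = 2·v_{5} ; sig = ⟨2 | 2⟩

Signatures (|P|; sorted positive RHS coefficients), sorted:
    ⟨2 | 0⟩
    ⟨2 | 0⟩
    ⟨2 | 1⟩
    ⟨2 | 1⟩
    ⟨2 | 1⟩
    ⟨2 | 1⟩
    ⟨2 | 1⟩
    ⟨2 | 1⟩
    ⟨2 | 1⟩
    ⟨2 | 1⟩
    ⟨2 | 1 1⟩
    ⟨2 | 2⟩
    ⟨2 | 2⟩
    ⟨2 | 2⟩


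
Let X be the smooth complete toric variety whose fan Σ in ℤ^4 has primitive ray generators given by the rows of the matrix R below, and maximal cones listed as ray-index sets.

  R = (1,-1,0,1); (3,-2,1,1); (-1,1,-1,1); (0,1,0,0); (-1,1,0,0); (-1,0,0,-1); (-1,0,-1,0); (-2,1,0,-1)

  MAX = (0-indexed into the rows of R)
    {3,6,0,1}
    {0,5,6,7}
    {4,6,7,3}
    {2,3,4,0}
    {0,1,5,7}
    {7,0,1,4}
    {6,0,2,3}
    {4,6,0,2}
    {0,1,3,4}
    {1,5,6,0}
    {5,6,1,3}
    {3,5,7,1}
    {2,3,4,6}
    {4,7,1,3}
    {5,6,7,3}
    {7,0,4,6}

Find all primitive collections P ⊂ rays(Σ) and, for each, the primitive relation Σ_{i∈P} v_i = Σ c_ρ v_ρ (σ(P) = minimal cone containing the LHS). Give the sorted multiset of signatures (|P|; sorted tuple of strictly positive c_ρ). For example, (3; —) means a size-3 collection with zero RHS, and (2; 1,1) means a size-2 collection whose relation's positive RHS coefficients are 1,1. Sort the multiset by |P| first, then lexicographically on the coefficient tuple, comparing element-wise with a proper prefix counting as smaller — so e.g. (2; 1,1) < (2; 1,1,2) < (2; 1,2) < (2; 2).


The 9 primitive collections of Σ (r=8, n=4):

  P = {4,5}:  v_{4} + v_{5} = v_{7}  ⟹  sig = (2; 1)
  P = {2,5}:  v_{2} + v_{5} = v_{4} + v_{6}  ⟹  sig = (2; 1,1)
  P = {1,2}:  v_{1} + v_{2} = 2·v_{0} + v_{3}  ⟹  sig = (2; 1,2)
  P = {2,7}:  v_{2} + v_{7} = 2·v_{4} + v_{6}  ⟹  sig = (2; 1,2)
  P = {0,3,5}:  v_{0} + v_{3} + v_{5} = 0  ⟹  sig = (3; —)
  P = {0,3,7}:  v_{0} + v_{3} + v_{7} = v_{4}  ⟹  sig = (3; 1)
  P = {1,4,6}:  v_{1} + v_{4} + v_{6} = v_{0}  ⟹  sig = (3; 1)
  P = {1,6,7}:  v_{1} + v_{6} + v_{7} = v_{0} + v_{5}  ⟹  sig = (3; 1,1)
  P = {0,3,4,6}:  v_{0} + v_{3} + v_{4} + v_{6} = v_{2}  ⟹  sig = (4; 1)

Signatures (|P|; sorted positive RHS coefficients), sorted:
    (2; 1)
    (2; 1,1)
    (2; 1,2)
    (2; 1,2)
    (3; —)
    (3; 1)
    (3; 1)
    (3; 1,1)
    (4; 1)


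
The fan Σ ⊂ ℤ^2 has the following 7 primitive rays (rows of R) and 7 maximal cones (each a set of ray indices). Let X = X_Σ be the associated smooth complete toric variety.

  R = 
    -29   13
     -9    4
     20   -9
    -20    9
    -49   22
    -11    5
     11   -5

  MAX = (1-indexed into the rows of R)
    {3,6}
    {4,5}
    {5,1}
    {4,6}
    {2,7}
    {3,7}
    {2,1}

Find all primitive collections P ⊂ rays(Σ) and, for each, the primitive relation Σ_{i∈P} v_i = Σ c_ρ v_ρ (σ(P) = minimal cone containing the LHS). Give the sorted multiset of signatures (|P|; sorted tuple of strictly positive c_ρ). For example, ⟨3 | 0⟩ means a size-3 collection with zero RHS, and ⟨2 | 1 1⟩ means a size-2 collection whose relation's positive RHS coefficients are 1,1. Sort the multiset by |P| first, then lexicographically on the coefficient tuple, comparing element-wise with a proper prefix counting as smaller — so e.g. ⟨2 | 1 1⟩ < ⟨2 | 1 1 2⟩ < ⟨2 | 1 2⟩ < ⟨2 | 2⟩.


The 14 primitive collections of Σ (r=7, n=2):

  P = {3,4}:  v_{3} + v_{4} = 0  so sig = ⟨2 | 0⟩
  P = {6,7}:  v_{6} + v_{7} = 0  so sig = ⟨2 | 0⟩
  P = {1,3}:  v_{1} + v_{3} = v_{2}  so sig = ⟨2 | 1⟩
  P = {1,4}:  v_{1} + v_{4} = v_{5}  so sig = ⟨2 | 1⟩
  P = {2,3}:  v_{2} + v_{3} = v_{7}  so sig = ⟨2 | 1⟩
  P = {2,4}:  v_{2} + v_{4} = v_{1}  so sig = ⟨2 | 1⟩
  P = {2,6}:  v_{2} + v_{6} = v_{4}  so sig = ⟨2 | 1⟩
  P = {3,5}:  v_{3} + v_{5} = v_{1}  so sig = ⟨2 | 1⟩
  P = {4,7}:  v_{4} + v_{7} = v_{2}  so sig = ⟨2 | 1⟩
  P = {5,7}:  v_{5} + v_{7} = v_{1} + v_{2}  so sig = ⟨2 | 1 1⟩
  P = {1,6}:  v_{1} + v_{6} = 2·v_{4}  so sig = ⟨2 | 2⟩
  P = {1,7}:  v_{1} + v_{7} = 2·v_{2}  so sig = ⟨2 | 2⟩
  P = {2,5}:  v_{2} + v_{5} = 2·v_{1}  so sig = ⟨2 | 2⟩
  P = {5,6}:  v_{5} + v_{6} = 3·v_{4}  so sig = ⟨2 | 3⟩

Hence PRS(X_Σ) =
    |P|=2: 14 collections, coeffs (), (), (1), (1), (1), (1), (1), (1), (1), (1,1), (2), (2), (2), (3)


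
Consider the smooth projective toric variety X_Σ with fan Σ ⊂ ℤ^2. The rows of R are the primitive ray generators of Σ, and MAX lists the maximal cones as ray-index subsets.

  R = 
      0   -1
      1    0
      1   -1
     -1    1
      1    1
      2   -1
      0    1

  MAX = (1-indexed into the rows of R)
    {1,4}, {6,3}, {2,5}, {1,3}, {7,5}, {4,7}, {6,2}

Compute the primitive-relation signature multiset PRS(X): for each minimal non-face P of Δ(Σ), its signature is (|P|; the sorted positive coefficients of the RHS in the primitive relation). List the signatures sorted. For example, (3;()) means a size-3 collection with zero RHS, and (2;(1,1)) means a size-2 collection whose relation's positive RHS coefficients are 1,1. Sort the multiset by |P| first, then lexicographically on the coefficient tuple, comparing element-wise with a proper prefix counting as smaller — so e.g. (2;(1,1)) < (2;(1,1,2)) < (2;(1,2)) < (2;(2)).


14 minimal non-faces of Δ(Σ) (on 7 rays):

  {1,7}:  v_{1} + v_{7} = 0 — sig = (2;())
  {3,4}:  v_{3} + v_{4} = 0 — sig = (2;())
  {1,2}:  v_{1} + v_{2} = v_{3} — sig = (2;(1))
  {1,5}:  v_{1} + v_{5} = v_{2} — sig = (2;(1))
  {2,3}:  v_{2} + v_{3} = v_{6} — sig = (2;(1))
  {2,4}:  v_{2} + v_{4} = v_{7} — sig = (2;(1))
  {2,7}:  v_{2} + v_{7} = v_{5} — sig = (2;(1))
  {3,7}:  v_{3} + v_{7} = v_{2} — sig = (2;(1))
  {4,6}:  v_{4} + v_{6} = v_{2} — sig = (2;(1))
  {1,6}:  v_{1} + v_{6} = 2·v_{3} — sig = (2;(2))
  {3,5}:  v_{3} + v_{5} = 2·v_{2} — sig = (2;(2))
  {4,5}:  v_{4} + v_{5} = 2·v_{7} — sig = (2;(2))
  {6,7}:  v_{6} + v_{7} = 2·v_{2} — sig = (2;(2))
  {5,6}:  v_{5} + v_{6} = 3·v_{2} — sig = (2;(3))

Hence PRS(X_Σ) =
[(2;()), (2;()), (2;(1)), (2;(1)), (2;(1)), (2;(1)), (2;(1)), (2;(1)), (2;(1)), (2;(2)), (2;(2)), (2;(2)), (2;(2)), (2;(3))]


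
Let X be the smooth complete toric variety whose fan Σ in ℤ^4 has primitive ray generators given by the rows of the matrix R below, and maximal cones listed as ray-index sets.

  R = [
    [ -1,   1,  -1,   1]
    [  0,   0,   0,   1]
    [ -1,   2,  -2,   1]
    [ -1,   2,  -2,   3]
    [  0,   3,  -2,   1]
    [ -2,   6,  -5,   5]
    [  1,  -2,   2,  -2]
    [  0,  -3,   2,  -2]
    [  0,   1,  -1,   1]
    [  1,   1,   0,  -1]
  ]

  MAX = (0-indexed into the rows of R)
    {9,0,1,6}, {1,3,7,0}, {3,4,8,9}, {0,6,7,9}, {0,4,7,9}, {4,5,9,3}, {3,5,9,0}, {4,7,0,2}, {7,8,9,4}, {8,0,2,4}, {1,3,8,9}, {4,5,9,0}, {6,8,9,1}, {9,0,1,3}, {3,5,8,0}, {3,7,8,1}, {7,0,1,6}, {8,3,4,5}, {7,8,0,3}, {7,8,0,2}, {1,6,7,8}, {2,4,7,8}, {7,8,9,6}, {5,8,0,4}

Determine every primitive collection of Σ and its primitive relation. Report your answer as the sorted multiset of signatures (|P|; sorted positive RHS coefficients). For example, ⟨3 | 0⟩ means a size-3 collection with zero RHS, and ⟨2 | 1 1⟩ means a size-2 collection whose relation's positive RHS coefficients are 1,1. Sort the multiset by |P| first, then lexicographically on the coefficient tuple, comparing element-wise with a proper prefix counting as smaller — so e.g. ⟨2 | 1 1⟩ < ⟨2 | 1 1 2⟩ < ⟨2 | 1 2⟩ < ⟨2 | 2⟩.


Σ has 20 primitive collections:

  P = {3,6}:  v_{3} + v_{6} = v_{1} — sig = ⟨2 | 1⟩
  P = {4,6}:  v_{4} + v_{6} = v_{9} — sig = ⟨2 | 1⟩
  P = {1,2}:  v_{1} + v_{2} = v_{0} + v_{8} — sig = ⟨2 | 1 1⟩
  P = {1,4}:  v_{1} + v_{4} = v_{3} + v_{9} — sig = ⟨2 | 1 1⟩
  P = {2,6}:  v_{2} + v_{6} = v_{4} + v_{7} — sig = ⟨2 | 1 1⟩
  P = {5,6}:  v_{5} + v_{6} = v_{0} + v_{3} + v_{9} — sig = ⟨2 | 1 1 1⟩
  P = {1,5}:  v_{1} + v_{5} = v_{0} + 2·v_{3} + v_{9} — sig = ⟨2 | 1 1 2⟩
  P = {2,9}:  v_{2} + v_{9} = 2·v_{4} + v_{7} — sig = ⟨2 | 1 2⟩
  P = {5,7}:  v_{5} + v_{7} = 2·v_{0} + v_{8} — sig = ⟨2 | 1 2⟩
  P = {2,5}:  v_{2} + v_{5} = 3·v_{0} + v_{4} + 2·v_{8} — sig = ⟨2 | 1 2 3⟩
  P = {2,3}:  v_{2} + v_{3} = 2·v_{0} + 2·v_{8} — sig = ⟨2 | 2 2⟩
  P = {0,6,8}:  v_{0} + v_{6} + v_{8} = 0 — sig = ⟨3 | 0⟩
  P = {3,7,9}:  v_{3} + v_{7} + v_{9} = 0 — sig = ⟨3 | 0⟩
  P = {0,1,8}:  v_{0} + v_{1} + v_{8} = v_{3} — sig = ⟨3 | 1⟩
  P = {0,3,4}:  v_{0} + v_{3} + v_{4} = v_{5} — sig = ⟨3 | 1⟩
  P = {0,8,9}:  v_{0} + v_{8} + v_{9} = v_{4} — sig = ⟨3 | 1⟩
  P = {1,7,9}:  v_{1} + v_{7} + v_{9} = v_{6} — sig = ⟨3 | 1⟩
  P = {3,4,7}:  v_{3} + v_{4} + v_{7} = v_{0} + v_{8} — sig = ⟨3 | 1 1⟩
  P = {5,8,9}:  v_{5} + v_{8} + v_{9} = v_{3} + 2·v_{4} — sig = ⟨3 | 1 2⟩
  P = {0,4,7,8}:  v_{0} + v_{4} + v_{7} + v_{8} = v_{2} — sig = ⟨4 | 1⟩

Sorted signature multiset PRS(X):
[⟨2 | 1⟩, ⟨2 | 1⟩, ⟨2 | 1 1⟩, ⟨2 | 1 1⟩, ⟨2 | 1 1⟩, ⟨2 | 1 1 1⟩, ⟨2 | 1 1 2⟩, ⟨2 | 1 2⟩, ⟨2 | 1 2⟩, ⟨2 | 1 2 3⟩, ⟨2 | 2 2⟩, ⟨3 | 0⟩, ⟨3 | 0⟩, ⟨3 | 1⟩, ⟨3 | 1⟩, ⟨3 | 1⟩, ⟨3 | 1⟩, ⟨3 | 1 1⟩, ⟨3 | 1 2⟩, ⟨4 | 1⟩]


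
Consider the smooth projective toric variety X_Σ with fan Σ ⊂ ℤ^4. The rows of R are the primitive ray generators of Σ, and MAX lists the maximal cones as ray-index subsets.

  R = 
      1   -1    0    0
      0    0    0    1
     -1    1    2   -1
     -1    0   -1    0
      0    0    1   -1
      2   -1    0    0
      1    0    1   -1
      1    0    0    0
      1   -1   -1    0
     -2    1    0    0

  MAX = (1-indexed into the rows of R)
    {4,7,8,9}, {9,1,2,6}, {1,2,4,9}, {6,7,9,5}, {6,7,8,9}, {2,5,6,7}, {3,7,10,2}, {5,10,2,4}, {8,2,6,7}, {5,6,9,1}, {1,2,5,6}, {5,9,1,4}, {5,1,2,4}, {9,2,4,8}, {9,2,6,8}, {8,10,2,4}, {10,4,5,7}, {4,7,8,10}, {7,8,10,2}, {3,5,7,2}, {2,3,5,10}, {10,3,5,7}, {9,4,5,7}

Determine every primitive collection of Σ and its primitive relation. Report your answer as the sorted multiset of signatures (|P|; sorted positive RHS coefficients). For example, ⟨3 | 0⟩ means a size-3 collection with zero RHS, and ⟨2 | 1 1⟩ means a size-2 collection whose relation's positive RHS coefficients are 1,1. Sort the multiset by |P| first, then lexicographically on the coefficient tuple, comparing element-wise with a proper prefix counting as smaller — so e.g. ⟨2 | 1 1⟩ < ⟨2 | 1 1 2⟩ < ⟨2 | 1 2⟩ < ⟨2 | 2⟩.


Σ has 16 primitive collections:

  P = {6,10}:  v_{6} + v_{10} = 0 — sig = ⟨2 | 0⟩
  P = {1,8}:  v_{1} + v_{8} = v_{6} — sig = ⟨2 | 1⟩
  P = {3,9}:  v_{3} + v_{9} = v_{5} — sig = ⟨2 | 1⟩
  P = {4,6}:  v_{4} + v_{6} = v_{9} — sig = ⟨2 | 1⟩
  P = {5,8}:  v_{5} + v_{8} = v_{7} — sig = ⟨2 | 1⟩
  P = {9,10}:  v_{9} + v_{10} = v_{4} — sig = ⟨2 | 1⟩
  P = {1,7}:  v_{1} + v_{7} = v_{5} + v_{6} — sig = ⟨2 | 1 1⟩
  P = {3,4}:  v_{3} + v_{4} = v_{5} + v_{10} — sig = ⟨2 | 1 1⟩
  P = {1,10}:  v_{1} + v_{10} = v_{2} + v_{4} + v_{5} — sig = ⟨2 | 1 1 1⟩
  P = {3,6}:  v_{3} + v_{6} = v_{2} + v_{5} + v_{7} — sig = ⟨2 | 1 1 1⟩
  P = {3,8}:  v_{3} + v_{8} = v_{2} + 2·v_{7} + v_{10} — sig = ⟨2 | 1 1 2⟩
  P = {1,3}:  v_{1} + v_{3} = v_{2} + 2·v_{5} — sig = ⟨2 | 1 2⟩
  P = {2,4,7}:  v_{2} + v_{4} + v_{7} = 0 — sig = ⟨3 | 0⟩
  P = {2,5,9}:  v_{2} + v_{5} + v_{9} = v_{1} — sig = ⟨3 | 1⟩
  P = {2,7,9}:  v_{2} + v_{7} + v_{9} = v_{6} — sig = ⟨3 | 1⟩
  P = {2,5,7,10}:  v_{2} + v_{5} + v_{7} + v_{10} = v_{3} — sig = ⟨4 | 1⟩

so the primitive-relation signature multiset is
    ⟨2 | 0⟩
    ⟨2 | 1⟩
    ⟨2 | 1⟩
    ⟨2 | 1⟩
    ⟨2 | 1⟩
    ⟨2 | 1⟩
    ⟨2 | 1 1⟩
    ⟨2 | 1 1⟩
    ⟨2 | 1 1 1⟩
    ⟨2 | 1 1 1⟩
    ⟨2 | 1 1 2⟩
    ⟨2 | 1 2⟩
    ⟨3 | 0⟩
    ⟨3 | 1⟩
    ⟨3 | 1⟩
    ⟨4 | 1⟩


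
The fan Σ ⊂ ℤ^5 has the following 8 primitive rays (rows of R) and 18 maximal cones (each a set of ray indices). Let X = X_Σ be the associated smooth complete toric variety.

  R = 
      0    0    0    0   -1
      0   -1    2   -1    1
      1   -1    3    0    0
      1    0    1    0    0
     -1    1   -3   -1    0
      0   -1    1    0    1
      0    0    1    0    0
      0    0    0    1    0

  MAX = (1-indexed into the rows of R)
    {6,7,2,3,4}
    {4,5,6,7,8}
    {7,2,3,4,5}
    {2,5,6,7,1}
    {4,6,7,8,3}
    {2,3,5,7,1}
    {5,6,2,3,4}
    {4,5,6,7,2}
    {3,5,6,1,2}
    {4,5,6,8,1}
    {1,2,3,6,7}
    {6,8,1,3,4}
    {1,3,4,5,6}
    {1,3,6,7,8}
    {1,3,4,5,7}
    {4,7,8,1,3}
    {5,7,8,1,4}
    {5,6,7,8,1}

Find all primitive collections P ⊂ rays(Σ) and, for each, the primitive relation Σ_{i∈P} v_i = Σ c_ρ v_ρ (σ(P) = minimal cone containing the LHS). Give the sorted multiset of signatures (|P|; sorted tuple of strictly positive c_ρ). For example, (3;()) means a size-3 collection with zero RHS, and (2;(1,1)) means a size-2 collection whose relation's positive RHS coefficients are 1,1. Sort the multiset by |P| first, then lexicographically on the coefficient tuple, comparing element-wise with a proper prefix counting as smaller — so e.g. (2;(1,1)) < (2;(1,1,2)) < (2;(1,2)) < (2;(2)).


5 minimal non-faces of Δ(Σ) (on 8 rays):

  P={2,8}:  v_{2} + v_{8} = v_{6} + v_{7}  ⇒ sig = (2;(1,1))
  P={3,5,8}:  v_{3} + v_{5} + v_{8} = 0  ⇒ sig = (3;())
  P={1,2,4}:  v_{1} + v_{2} + v_{4} = 2·v_{3} + v_{5}  ⇒ sig = (3;(1,2))
  P={1,4,6,7}:  v_{1} + v_{4} + v_{6} + v_{7} = v_{3}  ⇒ sig = (4;(1))
  P={3,5,6,7}:  v_{3} + v_{5} + v_{6} + v_{7} = v_{2}  ⇒ sig = (4;(1))

Hence PRS(X_Σ) =
    (2;(1,1))
    (3;())
    (3;(1,2))
    (4;(1))
    (4;(1))


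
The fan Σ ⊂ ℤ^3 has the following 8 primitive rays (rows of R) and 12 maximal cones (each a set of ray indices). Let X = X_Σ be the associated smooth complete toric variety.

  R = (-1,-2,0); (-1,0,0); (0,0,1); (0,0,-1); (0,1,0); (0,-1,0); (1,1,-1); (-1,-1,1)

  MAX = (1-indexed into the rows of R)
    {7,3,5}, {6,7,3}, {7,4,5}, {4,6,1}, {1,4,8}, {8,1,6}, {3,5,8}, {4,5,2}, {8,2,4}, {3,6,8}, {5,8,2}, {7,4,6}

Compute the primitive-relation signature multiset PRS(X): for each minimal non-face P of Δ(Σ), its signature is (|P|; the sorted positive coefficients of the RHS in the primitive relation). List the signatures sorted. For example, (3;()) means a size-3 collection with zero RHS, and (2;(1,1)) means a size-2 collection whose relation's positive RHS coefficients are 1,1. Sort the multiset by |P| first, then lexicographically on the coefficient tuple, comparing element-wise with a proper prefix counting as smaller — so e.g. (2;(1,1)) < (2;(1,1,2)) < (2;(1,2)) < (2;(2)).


12 collections generate NE(X_Σ); each relation:

  {3,4}:  v_{3} + v_{4} = 0  ⟹  sig = (2;())
  {5,6}:  v_{5} + v_{6} = 0  ⟹  sig = (2;())
  {7,8}:  v_{7} + v_{8} = 0  ⟹  sig = (2;())
  {1,3}:  v_{1} + v_{3} = v_{6} + v_{8}  ⟹  sig = (2;(1,1))
  {1,5}:  v_{1} + v_{5} = v_{4} + v_{8}  ⟹  sig = (2;(1,1))
  {1,7}:  v_{1} + v_{7} = v_{4} + v_{6}  ⟹  sig = (2;(1,1))
  {2,3}:  v_{2} + v_{3} = v_{5} + v_{8}  ⟹  sig = (2;(1,1))
  {2,6}:  v_{2} + v_{6} = v_{4} + v_{8}  ⟹  sig = (2;(1,1))
  {2,7}:  v_{2} + v_{7} = v_{4} + v_{5}  ⟹  sig = (2;(1,1))
  {1,2}:  v_{1} + v_{2} = 2·v_{4} + 2·v_{8}  ⟹  sig = (2;(2,2))
  {4,5,8}:  v_{4} + v_{5} + v_{8} = v_{2}  ⟹  sig = (3;(1))
  {4,6,8}:  v_{4} + v_{6} + v_{8} = v_{1}  ⟹  sig = (3;(1))

Sorted signature multiset PRS(X):
{ (2;()) ×3,  (2;(1,1)) ×6,  (2;(2,2)),  (3;(1)) ×2 }


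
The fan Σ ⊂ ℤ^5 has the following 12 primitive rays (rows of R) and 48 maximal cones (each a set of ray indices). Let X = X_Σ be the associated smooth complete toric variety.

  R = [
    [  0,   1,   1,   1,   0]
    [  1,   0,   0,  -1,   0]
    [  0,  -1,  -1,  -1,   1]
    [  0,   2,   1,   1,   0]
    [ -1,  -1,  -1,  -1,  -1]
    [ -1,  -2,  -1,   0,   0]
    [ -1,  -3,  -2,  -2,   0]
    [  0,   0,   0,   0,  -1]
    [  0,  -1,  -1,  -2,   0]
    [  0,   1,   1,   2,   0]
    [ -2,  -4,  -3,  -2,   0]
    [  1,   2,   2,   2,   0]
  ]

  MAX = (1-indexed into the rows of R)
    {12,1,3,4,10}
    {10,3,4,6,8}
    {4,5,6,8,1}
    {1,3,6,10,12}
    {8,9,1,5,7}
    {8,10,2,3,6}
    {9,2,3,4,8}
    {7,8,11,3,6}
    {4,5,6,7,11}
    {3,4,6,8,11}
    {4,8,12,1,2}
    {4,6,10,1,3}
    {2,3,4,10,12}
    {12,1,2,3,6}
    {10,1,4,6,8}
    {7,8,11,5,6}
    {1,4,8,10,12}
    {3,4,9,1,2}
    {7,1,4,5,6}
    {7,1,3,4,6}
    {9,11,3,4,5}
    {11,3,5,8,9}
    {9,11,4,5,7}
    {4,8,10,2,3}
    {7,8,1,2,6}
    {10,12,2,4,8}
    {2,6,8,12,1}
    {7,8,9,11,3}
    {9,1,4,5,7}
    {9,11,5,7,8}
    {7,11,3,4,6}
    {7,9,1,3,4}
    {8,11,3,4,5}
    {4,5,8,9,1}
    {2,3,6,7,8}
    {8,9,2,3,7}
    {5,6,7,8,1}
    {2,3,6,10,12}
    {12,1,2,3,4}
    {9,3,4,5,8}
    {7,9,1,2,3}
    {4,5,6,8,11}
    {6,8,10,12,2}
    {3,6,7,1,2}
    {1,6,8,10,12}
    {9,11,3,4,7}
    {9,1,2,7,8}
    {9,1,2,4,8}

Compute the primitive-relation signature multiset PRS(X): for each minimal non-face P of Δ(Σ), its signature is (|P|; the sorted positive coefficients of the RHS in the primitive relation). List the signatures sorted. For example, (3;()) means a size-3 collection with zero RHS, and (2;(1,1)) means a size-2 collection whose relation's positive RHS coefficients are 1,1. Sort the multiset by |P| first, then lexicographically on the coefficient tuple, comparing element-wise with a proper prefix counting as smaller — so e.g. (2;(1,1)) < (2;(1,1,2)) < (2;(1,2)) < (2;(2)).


Σ has 23 primitive collections:

  • {9,10}:  v_{9} + v_{10} = 0 — sig = (2;())
  • {6,9}:  v_{6} + v_{9} = v_{7} — sig = (2;(1))
  • {7,10}:  v_{7} + v_{10} = v_{6} — sig = (2;(1))
  • {11,12}:  v_{11} + v_{12} = v_{6} — sig = (2;(1))
  • {2,5}:  v_{2} + v_{5} = v_{8} + v_{9} — sig = (2;(1,1))
  • {5,12}:  v_{5} + v_{12} = v_{1} + v_{8} — sig = (2;(1,1))
  • {9,12}:  v_{9} + v_{12} = v_{1} + v_{2} — sig = (2;(1,1))
  • {1,11}:  v_{1} + v_{11} = v_{4} + v_{6} + v_{7} — sig = (2;(1,1,1))
  • {2,11}:  v_{2} + v_{11} = v_{3} + v_{7} + v_{8} — sig = (2;(1,1,1))
  • {5,10}:  v_{5} + v_{10} = v_{4} + v_{6} + v_{8} — sig = (2;(1,1,1))
  • {7,12}:  v_{7} + v_{12} = v_{1} + v_{2} + v_{6} — sig = (2;(1,1,1))
  • {10,11}:  v_{10} + v_{11} = v_{3} + v_{4} + 2·v_{6} + v_{8} — sig = (2;(1,1,1,2))
  • {1,3,8}:  v_{1} + v_{3} + v_{8} = 0 — sig = (3;())
  • {2,4,6}:  v_{2} + v_{4} + v_{6} = 0 — sig = (3;())
  • {1,2,10}:  v_{1} + v_{2} + v_{10} = v_{12} — sig = (3;(1))
  • {2,4,7}:  v_{2} + v_{4} + v_{7} = v_{9} — sig = (3;(1))
  • {3,5,6}:  v_{3} + v_{5} + v_{6} = v_{11} — sig = (3;(1))
  • {4,7,8}:  v_{4} + v_{7} + v_{8} = v_{5} — sig = (3;(1))
  • {1,3,5}:  v_{1} + v_{3} + v_{5} = v_{4} + v_{7} — sig = (3;(1,1))
  • {3,5,7}:  v_{3} + v_{5} + v_{7} = v_{9} + v_{11} — sig = (3;(1,1))
  • {3,8,12}:  v_{3} + v_{8} + v_{12} = v_{2} + v_{10} — sig = (3;(1,1))
  • {4,6,12}:  v_{4} + v_{6} + v_{12} = v_{1} + v_{10} — sig = (3;(1,1))
  • {4,8,9,11}:  v_{4} + v_{8} + v_{9} + v_{11} = v_{3} + 2·v_{5} — sig = (4;(1,2))

Sorted signature multiset PRS(X):
[(2;()), (2;(1)), (2;(1)), (2;(1)), (2;(1,1)), (2;(1,1)), (2;(1,1)), (2;(1,1,1)), (2;(1,1,1)), (2;(1,1,1)), (2;(1,1,1)), (2;(1,1,1,2)), (3;()), (3;()), (3;(1)), (3;(1)), (3;(1)), (3;(1)), (3;(1,1)), (3;(1,1)), (3;(1,1)), (3;(1,1)), (4;(1,2))]


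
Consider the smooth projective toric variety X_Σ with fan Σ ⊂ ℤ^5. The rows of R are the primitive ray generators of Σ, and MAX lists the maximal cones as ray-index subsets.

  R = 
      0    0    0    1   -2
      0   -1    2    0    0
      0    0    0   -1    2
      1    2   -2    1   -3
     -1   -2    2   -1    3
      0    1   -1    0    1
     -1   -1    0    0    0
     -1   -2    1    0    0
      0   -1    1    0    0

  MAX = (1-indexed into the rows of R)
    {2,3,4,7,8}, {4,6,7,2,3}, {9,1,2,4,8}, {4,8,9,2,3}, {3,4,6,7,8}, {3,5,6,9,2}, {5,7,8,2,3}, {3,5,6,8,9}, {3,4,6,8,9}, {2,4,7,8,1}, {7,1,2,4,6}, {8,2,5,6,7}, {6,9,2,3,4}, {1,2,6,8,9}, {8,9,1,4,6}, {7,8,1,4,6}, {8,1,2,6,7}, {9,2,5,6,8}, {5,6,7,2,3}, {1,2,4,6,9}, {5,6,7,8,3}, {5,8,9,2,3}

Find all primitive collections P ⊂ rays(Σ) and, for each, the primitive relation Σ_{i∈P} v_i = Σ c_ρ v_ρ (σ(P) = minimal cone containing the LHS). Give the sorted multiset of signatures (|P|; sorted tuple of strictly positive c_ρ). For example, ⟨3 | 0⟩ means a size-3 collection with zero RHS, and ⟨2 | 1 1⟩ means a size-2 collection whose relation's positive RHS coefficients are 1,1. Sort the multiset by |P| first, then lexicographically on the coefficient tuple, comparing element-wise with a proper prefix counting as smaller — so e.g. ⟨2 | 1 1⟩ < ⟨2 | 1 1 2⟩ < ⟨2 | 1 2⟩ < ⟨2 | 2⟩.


Σ has 6 primitive collections:

  • {1,3}:  v_{1} + v_{3} = 0 — sig = ⟨2 | 0⟩
  • {4,5}:  v_{4} + v_{5} = 0 — sig = ⟨2 | 0⟩
  • {7,9}:  v_{7} + v_{9} = v_{8} — sig = ⟨2 | 1⟩
  • {1,5}:  v_{1} + v_{5} = v_{2} + v_{6} + v_{8} — sig = ⟨2 | 1 1 1⟩
  • {2,3,6,8}:  v_{2} + v_{3} + v_{6} + v_{8} = v_{5} — sig = ⟨4 | 1⟩
  • {2,4,6,8}:  v_{2} + v_{4} + v_{6} + v_{8} = v_{1} — sig = ⟨4 | 1⟩

Signatures (|P|; sorted positive RHS coefficients), sorted:
    |P|=2: 4 collections, coeffs (), (), (1), (1,1,1)
    |P|=4: 2 collections, coeffs (1), (1)


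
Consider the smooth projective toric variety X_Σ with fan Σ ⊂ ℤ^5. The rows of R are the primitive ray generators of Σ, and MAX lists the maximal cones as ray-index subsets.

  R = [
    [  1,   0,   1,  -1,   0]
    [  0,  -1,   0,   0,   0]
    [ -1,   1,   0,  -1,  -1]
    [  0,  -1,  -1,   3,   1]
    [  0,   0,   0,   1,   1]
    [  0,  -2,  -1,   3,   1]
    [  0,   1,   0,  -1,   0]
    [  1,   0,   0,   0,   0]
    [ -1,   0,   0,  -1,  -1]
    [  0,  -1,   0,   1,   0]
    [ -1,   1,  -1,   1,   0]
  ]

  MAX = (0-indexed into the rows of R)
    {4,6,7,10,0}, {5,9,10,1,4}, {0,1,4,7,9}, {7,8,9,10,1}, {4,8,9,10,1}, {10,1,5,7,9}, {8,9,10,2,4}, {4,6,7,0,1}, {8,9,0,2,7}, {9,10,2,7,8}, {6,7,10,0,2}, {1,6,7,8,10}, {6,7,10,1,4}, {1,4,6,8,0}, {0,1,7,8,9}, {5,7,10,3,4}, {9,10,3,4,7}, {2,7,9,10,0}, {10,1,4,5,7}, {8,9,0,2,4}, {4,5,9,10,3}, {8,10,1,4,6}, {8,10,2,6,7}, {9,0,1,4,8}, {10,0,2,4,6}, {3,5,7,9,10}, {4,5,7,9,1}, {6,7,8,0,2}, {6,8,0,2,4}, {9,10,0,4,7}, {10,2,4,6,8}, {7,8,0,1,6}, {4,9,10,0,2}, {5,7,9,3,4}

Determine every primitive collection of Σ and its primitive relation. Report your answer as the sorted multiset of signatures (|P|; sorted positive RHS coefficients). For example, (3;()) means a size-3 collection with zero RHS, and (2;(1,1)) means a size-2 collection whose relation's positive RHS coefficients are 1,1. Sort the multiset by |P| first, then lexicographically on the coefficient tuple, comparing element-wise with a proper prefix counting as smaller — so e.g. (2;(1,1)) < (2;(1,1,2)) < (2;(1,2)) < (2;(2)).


Σ has 17 primitive collections:

  • {6,9}:  v_{6} + v_{9} = 0 — sig = (2;())
  • {1,2}:  v_{1} + v_{2} = v_{8} — sig = (2;(1))
  • {1,3}:  v_{1} + v_{3} = v_{5} — sig = (2;(1))
  • {2,3}:  v_{2} + v_{3} = v_{9} + v_{10} — sig = (2;(1,1))
  • {0,3}:  v_{0} + v_{3} = v_{4} + v_{7} + v_{9} — sig = (2;(1,1,1))
  • {2,5}:  v_{2} + v_{5} = v_{1} + v_{9} + v_{10} — sig = (2;(1,1,1))
  • {3,8}:  v_{3} + v_{8} = v_{1} + v_{9} + v_{10} — sig = (2;(1,1,1))
  • {0,5}:  v_{0} + v_{5} = v_{1} + v_{4} + v_{7} + v_{9} — sig = (2;(1,1,1,1))
  • {3,6}:  v_{3} + v_{6} = v_{1} + v_{4} + v_{7} + v_{10} — sig = (2;(1,1,1,1))
  • {5,6}:  v_{5} + v_{6} = 2·v_{1} + v_{4} + v_{7} + v_{10} — sig = (2;(1,1,1,2))
  • {5,8}:  v_{5} + v_{8} = 2·v_{1} + v_{9} + v_{10} — sig = (2;(1,1,2))
  • {0,1,10}:  v_{0} + v_{1} + v_{10} = 0 — sig = (3;())
  • {4,7,8}:  v_{4} + v_{7} + v_{8} = 0 — sig = (3;())
  • {0,8,10}:  v_{0} + v_{8} + v_{10} = v_{2} — sig = (3;(1))
  • {2,4,7}:  v_{2} + v_{4} + v_{7} = v_{0} + v_{10} — sig = (3;(1,1))
  • {1,4,7,9,10}:  v_{1} + v_{4} + v_{7} + v_{9} + v_{10} = v_{3} — sig = (5;(1))
  • {4,5,7,9,10}:  v_{4} + v_{5} + v_{7} + v_{9} + v_{10} = 2·v_{3} — sig = (5;(2))

Hence PRS(X_Σ) =
{ (2;()),  (2;(1)) ×2,  (2;(1,1)),  (2;(1,1,1)) ×3,  (2;(1,1,1,1)) ×2,  (2;(1,1,1,2)),  (2;(1,1,2)),  (3;()) ×2,  (3;(1)),  (3;(1,1)),  (5;(1)),  (5;(2)) }


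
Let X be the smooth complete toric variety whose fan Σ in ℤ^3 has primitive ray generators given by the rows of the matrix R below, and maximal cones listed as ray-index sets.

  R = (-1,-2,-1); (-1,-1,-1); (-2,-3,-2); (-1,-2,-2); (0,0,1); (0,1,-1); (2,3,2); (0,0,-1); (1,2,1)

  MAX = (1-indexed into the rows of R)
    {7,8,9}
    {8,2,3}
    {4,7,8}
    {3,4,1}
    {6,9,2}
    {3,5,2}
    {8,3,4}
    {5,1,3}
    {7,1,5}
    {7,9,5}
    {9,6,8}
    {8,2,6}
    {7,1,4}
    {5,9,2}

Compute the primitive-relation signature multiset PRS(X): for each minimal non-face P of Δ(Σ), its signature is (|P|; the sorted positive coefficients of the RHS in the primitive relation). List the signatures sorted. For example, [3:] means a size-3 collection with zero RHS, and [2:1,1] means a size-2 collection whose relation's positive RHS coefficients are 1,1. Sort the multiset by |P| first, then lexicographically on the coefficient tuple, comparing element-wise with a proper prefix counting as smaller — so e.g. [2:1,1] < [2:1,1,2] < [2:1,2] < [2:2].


16 minimal non-faces of Δ(Σ) (on 9 rays):

  {1,9}:  v_{1} + v_{9} = 0  →  sig = [2:]
  {3,7}:  v_{3} + v_{7} = 0  →  sig = [2:]
  {5,8}:  v_{5} + v_{8} = 0  →  sig = [2:]
  {1,2}:  v_{1} + v_{2} = v_{3}  →  sig = [2:1]
  {1,8}:  v_{1} + v_{8} = v_{4}  →  sig = [2:1]
  {2,7}:  v_{2} + v_{7} = v_{9}  →  sig = [2:1]
  {3,9}:  v_{3} + v_{9} = v_{2}  →  sig = [2:1]
  {4,5}:  v_{4} + v_{5} = v_{1}  →  sig = [2:1]
  {4,9}:  v_{4} + v_{9} = v_{8}  →  sig = [2:1]
  {1,6}:  v_{1} + v_{6} = v_{2} + v_{8}  →  sig = [2:1,1]
  {2,4}:  v_{2} + v_{4} = v_{3} + v_{8}  →  sig = [2:1,1]
  {5,6}:  v_{5} + v_{6} = v_{2} + v_{9}  →  sig = [2:1,1]
  {3,6}:  v_{3} + v_{6} = 2·v_{2} + v_{8}  →  sig = [2:1,2]
  {4,6}:  v_{4} + v_{6} = v_{2} + 2·v_{8}  →  sig = [2:1,2]
  {6,7}:  v_{6} + v_{7} = v_{8} + 2·v_{9}  →  sig = [2:1,2]
  {2,8,9}:  v_{2} + v_{8} + v_{9} = v_{6}  →  sig = [3:1]

Signatures (|P|; sorted positive RHS coefficients), sorted:
    |P|=2: 15 collections, coeffs (), (), (), (1), (1), (1), (1), (1), (1), (1,1), (1,1), (1,1), (1,2), (1,2), (1,2)
    |P|=3: 1 collection, coeffs (1)


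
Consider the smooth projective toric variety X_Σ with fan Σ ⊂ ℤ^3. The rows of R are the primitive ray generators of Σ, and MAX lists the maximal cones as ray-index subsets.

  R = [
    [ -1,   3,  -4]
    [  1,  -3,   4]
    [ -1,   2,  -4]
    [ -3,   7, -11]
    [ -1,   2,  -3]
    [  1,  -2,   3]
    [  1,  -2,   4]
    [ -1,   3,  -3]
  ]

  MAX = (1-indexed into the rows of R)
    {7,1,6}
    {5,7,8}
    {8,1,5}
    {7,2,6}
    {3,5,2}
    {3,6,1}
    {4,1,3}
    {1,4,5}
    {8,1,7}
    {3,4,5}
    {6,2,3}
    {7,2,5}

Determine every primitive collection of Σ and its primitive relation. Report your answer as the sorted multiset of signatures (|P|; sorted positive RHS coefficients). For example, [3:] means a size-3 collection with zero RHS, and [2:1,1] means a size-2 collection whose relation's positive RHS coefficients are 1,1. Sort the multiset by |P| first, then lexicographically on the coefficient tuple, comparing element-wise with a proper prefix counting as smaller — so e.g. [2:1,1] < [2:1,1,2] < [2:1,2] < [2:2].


Minimal non-faces — 12 found among 8 rays, 12 max cones:

  P={1,2}:  v_{1} + v_{2} = 0  →  sig = [2:]
  P={3,7}:  v_{3} + v_{7} = 0  →  sig = [2:]
  P={5,6}:  v_{5} + v_{6} = 0  →  sig = [2:]
  P={2,4}:  v_{2} + v_{4} = v_{3} + v_{5}  →  sig = [2:1,1]
  P={2,8}:  v_{2} + v_{8} = v_{5} + v_{7}  →  sig = [2:1,1]
  P={3,8}:  v_{3} + v_{8} = v_{1} + v_{5}  →  sig = [2:1,1]
  P={4,6}:  v_{4} + v_{6} = v_{1} + v_{3}  →  sig = [2:1,1]
  P={4,7}:  v_{4} + v_{7} = v_{1} + v_{5}  →  sig = [2:1,1]
  P={6,8}:  v_{6} + v_{8} = v_{1} + v_{7}  →  sig = [2:1,1]
  P={4,8}:  v_{4} + v_{8} = 2·v_{1} + 2·v_{5}  →  sig = [2:2,2]
  P={1,3,5}:  v_{1} + v_{3} + v_{5} = v_{4}  →  sig = [3:1]
  P={1,5,7}:  v_{1} + v_{5} + v_{7} = v_{8}  →  sig = [3:1]

Hence PRS(X_Σ) =
{ [2:] ×3,  [2:1,1] ×6,  [2:2,2],  [3:1] ×2 }


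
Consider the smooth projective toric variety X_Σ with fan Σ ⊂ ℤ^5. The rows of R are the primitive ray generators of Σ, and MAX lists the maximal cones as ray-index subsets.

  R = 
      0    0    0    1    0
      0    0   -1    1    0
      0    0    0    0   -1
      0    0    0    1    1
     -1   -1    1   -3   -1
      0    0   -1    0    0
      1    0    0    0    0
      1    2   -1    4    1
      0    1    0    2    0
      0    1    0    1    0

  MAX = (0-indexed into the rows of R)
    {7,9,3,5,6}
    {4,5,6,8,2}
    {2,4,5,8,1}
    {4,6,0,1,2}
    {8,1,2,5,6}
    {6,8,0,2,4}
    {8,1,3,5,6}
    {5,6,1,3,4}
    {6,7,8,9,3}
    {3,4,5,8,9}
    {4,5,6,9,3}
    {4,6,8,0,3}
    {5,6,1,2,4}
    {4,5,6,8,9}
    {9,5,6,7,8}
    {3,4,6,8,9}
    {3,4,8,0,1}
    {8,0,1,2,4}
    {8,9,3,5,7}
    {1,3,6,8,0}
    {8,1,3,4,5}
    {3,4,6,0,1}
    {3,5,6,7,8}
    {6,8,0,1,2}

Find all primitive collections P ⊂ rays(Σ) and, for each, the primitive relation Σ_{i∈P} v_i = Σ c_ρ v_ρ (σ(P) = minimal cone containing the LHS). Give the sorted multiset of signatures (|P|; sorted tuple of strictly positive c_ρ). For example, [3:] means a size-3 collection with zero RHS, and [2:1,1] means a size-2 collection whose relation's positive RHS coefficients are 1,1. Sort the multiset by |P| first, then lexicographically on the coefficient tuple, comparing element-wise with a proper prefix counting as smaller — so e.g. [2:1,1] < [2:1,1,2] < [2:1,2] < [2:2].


12 collections generate NE(X_Σ); each relation:

  {0,5}:  v_{0} + v_{5} = v_{1}  →  sig = [2:1]
  {0,9}:  v_{0} + v_{9} = v_{8}  →  sig = [2:1]
  {2,3}:  v_{2} + v_{3} = v_{0}  →  sig = [2:1]
  {4,7}:  v_{4} + v_{7} = v_{9}  →  sig = [2:1]
  {1,9}:  v_{1} + v_{9} = v_{5} + v_{8}  →  sig = [2:1,1]
  {0,7}:  v_{0} + v_{7} = v_{3} + v_{5} + v_{6} + 2·v_{8}  →  sig = [2:1,1,1,2]
  {2,9}:  v_{2} + v_{9} = v_{4} + v_{5} + v_{6} + 2·v_{8}  →  sig = [2:1,1,1,2]
  {2,7}:  v_{2} + v_{7} = v_{5} + v_{6} + 2·v_{8}  →  sig = [2:1,1,2]
  {1,7}:  v_{1} + v_{7} = v_{3} + 2·v_{5} + v_{6} + 2·v_{8}  →  sig = [2:1,1,2,2]
  {1,4,6,8}:  v_{1} + v_{4} + v_{6} + v_{8} = v_{2}  →  sig = [4:1]
  {3,4,5,6,8}:  v_{3} + v_{4} + v_{5} + v_{6} + v_{8} = 0  →  sig = [5:]
  {3,5,6,8,9}:  v_{3} + v_{5} + v_{6} + v_{8} + v_{9} = v_{7}  →  sig = [5:1]

Sorted signature multiset PRS(X):
    [2:1]
    [2:1]
    [2:1]
    [2:1]
    [2:1,1]
    [2:1,1,1,2]
    [2:1,1,1,2]
    [2:1,1,2]
    [2:1,1,2,2]
    [4:1]
    [5:]
    [5:1]


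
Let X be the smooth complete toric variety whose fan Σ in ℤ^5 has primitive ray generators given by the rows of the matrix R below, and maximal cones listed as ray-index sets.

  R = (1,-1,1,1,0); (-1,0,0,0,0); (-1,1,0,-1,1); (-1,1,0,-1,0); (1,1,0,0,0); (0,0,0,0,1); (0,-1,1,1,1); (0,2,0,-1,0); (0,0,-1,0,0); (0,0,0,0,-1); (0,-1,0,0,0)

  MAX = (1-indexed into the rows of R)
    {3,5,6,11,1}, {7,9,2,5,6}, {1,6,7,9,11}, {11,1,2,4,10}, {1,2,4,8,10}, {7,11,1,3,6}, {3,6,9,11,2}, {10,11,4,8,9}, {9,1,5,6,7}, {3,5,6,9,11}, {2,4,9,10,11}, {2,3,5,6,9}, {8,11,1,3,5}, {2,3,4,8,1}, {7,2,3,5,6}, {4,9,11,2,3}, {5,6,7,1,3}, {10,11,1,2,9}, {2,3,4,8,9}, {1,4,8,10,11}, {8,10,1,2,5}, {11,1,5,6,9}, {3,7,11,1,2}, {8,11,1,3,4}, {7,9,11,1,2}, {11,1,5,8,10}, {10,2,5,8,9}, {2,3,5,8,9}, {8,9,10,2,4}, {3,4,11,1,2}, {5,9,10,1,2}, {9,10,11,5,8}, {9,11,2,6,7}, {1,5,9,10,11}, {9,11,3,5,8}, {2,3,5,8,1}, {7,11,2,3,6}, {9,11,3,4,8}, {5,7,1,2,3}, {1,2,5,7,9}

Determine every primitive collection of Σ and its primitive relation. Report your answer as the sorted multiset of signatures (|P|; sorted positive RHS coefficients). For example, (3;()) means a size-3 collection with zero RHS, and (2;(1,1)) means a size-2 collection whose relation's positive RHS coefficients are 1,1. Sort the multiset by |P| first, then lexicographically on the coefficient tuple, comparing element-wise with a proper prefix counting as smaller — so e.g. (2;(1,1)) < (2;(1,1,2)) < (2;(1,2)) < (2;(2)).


16 collections generate NE(X_Σ); each relation:

  {6,10}:  v_{6} + v_{10} = 0  so sig = (2;())
  {3,10}:  v_{3} + v_{10} = v_{4}  so sig = (2;(1))
  {4,5}:  v_{4} + v_{5} = v_{8}  so sig = (2;(1))
  {4,6}:  v_{4} + v_{6} = v_{3}  so sig = (2;(1))
  {6,8}:  v_{6} + v_{8} = v_{3} + v_{5}  so sig = (2;(1,1))
  {7,10}:  v_{7} + v_{10} = v_{1} + v_{2}  so sig = (2;(1,1))
  {4,7}:  v_{4} + v_{7} = v_{1} + v_{2} + v_{3}  so sig = (2;(1,1,1))
  {7,8}:  v_{7} + v_{8} = v_{1} + v_{2} + v_{3} + v_{5}  so sig = (2;(1,1,1,1))
  {1,4,9}:  v_{1} + v_{4} + v_{9} = 0  so sig = (3;())
  {2,5,11}:  v_{2} + v_{5} + v_{11} = 0  so sig = (3;())
  {1,2,6}:  v_{1} + v_{2} + v_{6} = v_{7}  so sig = (3;(1))
  {1,3,9}:  v_{1} + v_{3} + v_{9} = v_{6}  so sig = (3;(1))
  {1,8,9}:  v_{1} + v_{8} + v_{9} = v_{5}  so sig = (3;(1))
  {2,8,11}:  v_{2} + v_{8} + v_{11} = v_{4}  so sig = (3;(1))
  {5,7,11}:  v_{5} + v_{7} + v_{11} = v_{1} + v_{6}  so sig = (3;(1,1))
  {3,7,9}:  v_{3} + v_{7} + v_{9} = v_{2} + 2·v_{6}  so sig = (3;(1,2))

Hence PRS(X_Σ) =
    (2;())
    (2;(1))
    (2;(1))
    (2;(1))
    (2;(1,1))
    (2;(1,1))
    (2;(1,1,1))
    (2;(1,1,1,1))
    (3;())
    (3;())
    (3;(1))
    (3;(1))
    (3;(1))
    (3;(1))
    (3;(1,1))
    (3;(1,2))


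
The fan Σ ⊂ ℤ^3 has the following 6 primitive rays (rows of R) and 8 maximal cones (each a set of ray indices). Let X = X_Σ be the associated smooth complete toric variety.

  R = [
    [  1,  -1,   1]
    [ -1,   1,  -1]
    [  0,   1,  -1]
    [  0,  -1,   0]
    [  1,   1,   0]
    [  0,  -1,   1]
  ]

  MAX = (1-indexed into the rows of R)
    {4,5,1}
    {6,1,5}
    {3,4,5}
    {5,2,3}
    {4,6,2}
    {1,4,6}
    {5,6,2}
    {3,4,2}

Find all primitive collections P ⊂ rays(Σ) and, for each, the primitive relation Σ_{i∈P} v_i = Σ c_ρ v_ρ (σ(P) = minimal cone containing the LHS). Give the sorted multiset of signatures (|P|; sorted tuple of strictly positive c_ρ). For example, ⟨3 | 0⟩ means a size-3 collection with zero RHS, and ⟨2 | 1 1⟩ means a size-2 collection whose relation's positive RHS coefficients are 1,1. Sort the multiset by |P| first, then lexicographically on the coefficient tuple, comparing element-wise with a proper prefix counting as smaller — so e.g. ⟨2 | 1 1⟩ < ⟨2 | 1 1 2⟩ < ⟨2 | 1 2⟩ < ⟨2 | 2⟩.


The 5 primitive collections of Σ (r=6, n=3):

  {1,2}:  v_{1} + v_{2} = 0 ; sig = ⟨2 | 0⟩
  {3,6}:  v_{3} + v_{6} = 0 ; sig = ⟨2 | 0⟩
  {1,3}:  v_{1} + v_{3} = v_{4} + v_{5} ; sig = ⟨2 | 1 1⟩
  {2,4,5}:  v_{2} + v_{4} + v_{5} = v_{3} ; sig = ⟨3 | 1⟩
  {4,5,6}:  v_{4} + v_{5} + v_{6} = v_{1} ; sig = ⟨3 | 1⟩

Signatures (|P|; sorted positive RHS coefficients), sorted:
[⟨2 | 0⟩, ⟨2 | 0⟩, ⟨2 | 1 1⟩, ⟨3 | 1⟩, ⟨3 | 1⟩]
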